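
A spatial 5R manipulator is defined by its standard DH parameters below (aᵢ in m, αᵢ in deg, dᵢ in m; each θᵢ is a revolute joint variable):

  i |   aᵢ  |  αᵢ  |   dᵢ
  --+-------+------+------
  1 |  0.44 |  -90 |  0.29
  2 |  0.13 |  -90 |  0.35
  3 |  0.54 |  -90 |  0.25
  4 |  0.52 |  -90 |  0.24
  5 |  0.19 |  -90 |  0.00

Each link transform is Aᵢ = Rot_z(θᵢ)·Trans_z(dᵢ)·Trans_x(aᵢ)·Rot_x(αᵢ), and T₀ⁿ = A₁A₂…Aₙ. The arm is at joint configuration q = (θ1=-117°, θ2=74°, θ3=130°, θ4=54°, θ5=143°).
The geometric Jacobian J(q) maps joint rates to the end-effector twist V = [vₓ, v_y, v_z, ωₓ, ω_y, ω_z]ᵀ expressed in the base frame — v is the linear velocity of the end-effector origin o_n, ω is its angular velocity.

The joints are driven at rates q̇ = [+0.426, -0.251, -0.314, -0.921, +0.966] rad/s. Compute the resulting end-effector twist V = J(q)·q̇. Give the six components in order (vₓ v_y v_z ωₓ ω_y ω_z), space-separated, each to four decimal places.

0.0748 0.3565 -0.0125 -0.7537 -0.9410 -0.4920

o_n = [-0.2965, -0.2544, 0.7382]
J₁: ẑ×o_n = [0.2544, -0.2965, 0.0000], ω = ẑ
J2: z=[0.8910, -0.4540, 0.0000] o=[-0.1998, -0.3920, 0.2900] → [-0.2035, -0.3993, 0.0787, 0.8910, -0.4540, 0.0000]
J3: z=[0.4364, 0.8565, -0.2756] o=[0.0958, -0.5829, 0.1650] → [0.5814, -0.1420, 0.4794, 0.4364, 0.8565, -0.2756]
J4: z=[0.6686, -0.1037, 0.7364] o=[-0.1202, -0.0957, 0.4298] → [0.0849, -0.3360, -0.1244, 0.6686, -0.1037, 0.7364]
J5: z=[0.2306, -0.9125, -0.3379] o=[-0.3274, -0.3263, 0.9113] → [0.1823, 0.0295, 0.0447, 0.2306, -0.9125, -0.3379]
V = J·q̇ = [0.0748, 0.3565, -0.0125, -0.7537, -0.9410, -0.4920]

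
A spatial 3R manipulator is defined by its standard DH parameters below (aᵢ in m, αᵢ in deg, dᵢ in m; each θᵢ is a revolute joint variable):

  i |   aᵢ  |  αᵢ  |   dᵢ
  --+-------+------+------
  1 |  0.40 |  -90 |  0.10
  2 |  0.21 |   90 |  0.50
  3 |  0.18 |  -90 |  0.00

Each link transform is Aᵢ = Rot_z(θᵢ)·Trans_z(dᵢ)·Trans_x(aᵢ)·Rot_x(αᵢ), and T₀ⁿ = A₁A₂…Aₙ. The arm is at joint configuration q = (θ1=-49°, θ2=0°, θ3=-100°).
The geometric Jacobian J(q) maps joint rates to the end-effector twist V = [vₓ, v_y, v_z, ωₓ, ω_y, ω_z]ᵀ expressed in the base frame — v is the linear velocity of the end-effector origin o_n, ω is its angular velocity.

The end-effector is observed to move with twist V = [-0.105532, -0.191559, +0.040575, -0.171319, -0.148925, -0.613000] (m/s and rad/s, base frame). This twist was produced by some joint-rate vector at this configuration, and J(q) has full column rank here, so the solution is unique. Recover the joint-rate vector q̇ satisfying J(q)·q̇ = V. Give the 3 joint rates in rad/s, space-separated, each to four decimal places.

o_n = [0.6233, -0.2251, 0.1000]
J₁: ẑ×o_n = [0.2251, 0.6233, -0.0000], ω = ẑ
J2: z=[0.7547, 0.6561, 0.0000] o=[0.2624, -0.3019, 0.1000] → [0.0000, 0.0000, -0.1787, 0.7547, 0.6561, 0.0000]
J3: z=[-0.0000, -0.0000, 1.0000] o=[0.7776, -0.1323, 0.1000] → [0.0927, -0.1543, -0.0000, -0.0000, -0.0000, 1.0000]
q̇ = J⁺·V = [-0.3680, -0.2270, -0.2450]

-0.3680 -0.2270 -0.2450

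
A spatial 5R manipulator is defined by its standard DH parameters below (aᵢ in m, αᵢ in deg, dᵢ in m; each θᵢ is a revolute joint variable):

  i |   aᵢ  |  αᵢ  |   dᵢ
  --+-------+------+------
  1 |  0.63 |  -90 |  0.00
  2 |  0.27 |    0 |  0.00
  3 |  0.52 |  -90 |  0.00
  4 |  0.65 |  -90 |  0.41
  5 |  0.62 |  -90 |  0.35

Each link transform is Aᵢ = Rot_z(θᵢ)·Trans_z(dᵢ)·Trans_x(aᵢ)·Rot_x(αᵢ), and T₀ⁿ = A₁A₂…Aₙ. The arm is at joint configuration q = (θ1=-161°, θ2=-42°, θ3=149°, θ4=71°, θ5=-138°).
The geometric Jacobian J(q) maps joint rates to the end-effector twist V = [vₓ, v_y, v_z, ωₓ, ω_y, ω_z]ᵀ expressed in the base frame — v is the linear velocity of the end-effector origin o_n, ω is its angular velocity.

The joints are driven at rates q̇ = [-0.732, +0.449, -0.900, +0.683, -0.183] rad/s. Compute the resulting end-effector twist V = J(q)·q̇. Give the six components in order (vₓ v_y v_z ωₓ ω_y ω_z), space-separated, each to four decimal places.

o_n = [-0.0656, 0.2872, 0.1821]
J₁: ẑ×o_n = [-0.2872, -0.0656, 0.0000], ω = ẑ
J2: z=[0.3256, -0.9455, 0.0000] o=[-0.5957, -0.2051, 0.0000] → [-0.1722, -0.0593, 0.6615, 0.3256, -0.9455, 0.0000]
J3: z=[0.3256, -0.9455, 0.0000] o=[-0.7854, -0.2704, 0.1807] → [-0.0014, -0.0005, 0.8621, 0.3256, -0.9455, 0.0000]
J4: z=[0.9042, 0.3113, 0.2924] o=[-0.6416, -0.2209, -0.3166] → [0.0067, -0.2825, 0.2801, 0.9042, 0.3113, 0.2924]
J5: z=[-0.3674, 0.2178, 0.9042] o=[-0.4125, 0.5080, -0.3991] → [0.3262, 0.5272, 0.0055, -0.3674, 0.2178, 0.9042]
V = J·q̇ = [0.0790, -0.2676, -0.2886, 0.5380, 0.5992, -0.6978]

0.0790 -0.2676 -0.2886 0.5380 0.5992 -0.6978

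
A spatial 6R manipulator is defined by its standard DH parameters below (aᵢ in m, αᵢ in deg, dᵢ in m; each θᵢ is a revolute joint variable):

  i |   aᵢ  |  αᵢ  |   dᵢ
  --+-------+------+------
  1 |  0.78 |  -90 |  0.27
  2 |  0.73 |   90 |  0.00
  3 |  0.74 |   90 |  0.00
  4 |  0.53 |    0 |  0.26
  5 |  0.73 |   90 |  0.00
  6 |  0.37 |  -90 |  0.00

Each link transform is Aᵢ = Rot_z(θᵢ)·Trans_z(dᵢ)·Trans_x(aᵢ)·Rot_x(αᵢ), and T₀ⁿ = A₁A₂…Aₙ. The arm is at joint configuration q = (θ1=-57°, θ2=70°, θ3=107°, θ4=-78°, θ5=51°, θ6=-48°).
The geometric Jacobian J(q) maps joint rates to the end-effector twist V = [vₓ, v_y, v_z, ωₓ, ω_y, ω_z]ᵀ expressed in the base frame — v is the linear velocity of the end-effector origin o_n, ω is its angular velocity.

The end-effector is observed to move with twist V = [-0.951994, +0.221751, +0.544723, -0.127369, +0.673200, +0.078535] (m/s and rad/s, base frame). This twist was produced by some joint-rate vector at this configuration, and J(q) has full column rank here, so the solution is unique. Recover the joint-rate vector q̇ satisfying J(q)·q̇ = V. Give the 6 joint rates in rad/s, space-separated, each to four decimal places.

-0.4060 0.8660 0.3220 -0.8930 0.0730 0.8440

o_n = [1.3487, 0.9373, -0.2587]
J₁: ẑ×o_n = [-0.9373, 1.3487, 0.0000], ω = ẑ
J2: z=[0.8387, 0.5446, 0.0000] o=[0.4248, -0.6542, 0.2700] → [-0.2880, 0.4434, 0.8315, 0.8387, 0.5446, 0.0000]
J3: z=[0.5118, -0.7881, 0.3420] o=[0.5608, -0.8636, -0.4160] → [-0.7399, 0.1890, 1.5426, 0.5118, -0.7881, 0.3420]
J4: z=[0.4233, -0.1151, -0.8986] o=[1.1140, -0.4161, -0.2127] → [1.2215, -0.1914, 0.6000, 0.4233, -0.1151, -0.8986]
J5: z=[0.4233, -0.1151, -0.8986] o=[1.0411, 0.0292, -0.5933] → [0.7776, -0.4181, 0.4198, 0.4233, -0.1151, -0.8986]
J6: z=[-0.7954, 0.4277, -0.4295] o=[1.3577, 0.6837, -0.5280] → [0.2241, 0.2180, -0.1979, -0.7954, 0.4277, -0.4295]
q̇ = J⁺·V = [-0.4060, 0.8660, 0.3220, -0.8930, 0.0730, 0.8440]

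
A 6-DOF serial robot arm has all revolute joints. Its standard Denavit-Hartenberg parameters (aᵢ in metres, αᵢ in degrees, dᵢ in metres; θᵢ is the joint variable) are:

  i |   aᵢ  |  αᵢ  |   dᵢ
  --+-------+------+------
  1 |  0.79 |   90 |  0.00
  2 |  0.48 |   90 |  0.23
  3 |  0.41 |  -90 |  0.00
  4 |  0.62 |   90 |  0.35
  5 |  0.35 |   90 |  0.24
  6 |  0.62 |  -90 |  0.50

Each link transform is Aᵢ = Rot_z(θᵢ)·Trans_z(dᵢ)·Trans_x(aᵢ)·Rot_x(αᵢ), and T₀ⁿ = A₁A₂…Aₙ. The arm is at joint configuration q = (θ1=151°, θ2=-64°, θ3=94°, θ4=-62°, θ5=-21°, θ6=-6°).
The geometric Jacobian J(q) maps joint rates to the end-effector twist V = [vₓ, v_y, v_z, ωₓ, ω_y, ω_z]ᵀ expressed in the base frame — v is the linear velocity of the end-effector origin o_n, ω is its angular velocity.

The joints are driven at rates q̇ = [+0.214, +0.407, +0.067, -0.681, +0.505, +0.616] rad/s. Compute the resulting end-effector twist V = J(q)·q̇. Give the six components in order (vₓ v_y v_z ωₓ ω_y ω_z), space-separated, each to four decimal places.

o_n = [0.5241, 1.0198, -1.3471]
J₁: ẑ×o_n = [-1.0198, 0.5241, 0.0000], ω = ẑ
J2: z=[0.4848, 0.8746, 0.0000] o=[-0.6909, 0.3830, 0.0000] → [-1.1782, 0.6531, -0.7540, 0.4848, 0.8746, 0.0000]
J3: z=[0.7861, -0.4357, -0.4384] o=[-0.7635, 0.6862, -0.4314] → [0.5453, 0.1554, 0.8234, 0.7861, -0.4357, -0.4384]
J4: z=[0.3487, -0.2730, 0.8966] o=[-0.5542, 1.0378, -0.4057] → [0.2732, 1.2951, 0.2881, 0.3487, -0.2730, 0.8966]
J5: z=[-0.0816, -0.9618, -0.2612] o=[0.1467, 0.9534, -0.3136] → [1.0114, -0.1829, 0.3576, -0.0816, -0.9618, -0.2612]
J6: z=[-0.6601, 0.2485, -0.7089] o=[0.3885, 0.7626, -0.6056] → [-0.0019, -0.5857, -0.2035, -0.6601, 0.2485, -0.7089]
V = J·q̇ = [-0.3377, -0.9467, -0.3927, -0.4353, 0.1800, -0.9945]

-0.3377 -0.9467 -0.3927 -0.4353 0.1800 -0.9945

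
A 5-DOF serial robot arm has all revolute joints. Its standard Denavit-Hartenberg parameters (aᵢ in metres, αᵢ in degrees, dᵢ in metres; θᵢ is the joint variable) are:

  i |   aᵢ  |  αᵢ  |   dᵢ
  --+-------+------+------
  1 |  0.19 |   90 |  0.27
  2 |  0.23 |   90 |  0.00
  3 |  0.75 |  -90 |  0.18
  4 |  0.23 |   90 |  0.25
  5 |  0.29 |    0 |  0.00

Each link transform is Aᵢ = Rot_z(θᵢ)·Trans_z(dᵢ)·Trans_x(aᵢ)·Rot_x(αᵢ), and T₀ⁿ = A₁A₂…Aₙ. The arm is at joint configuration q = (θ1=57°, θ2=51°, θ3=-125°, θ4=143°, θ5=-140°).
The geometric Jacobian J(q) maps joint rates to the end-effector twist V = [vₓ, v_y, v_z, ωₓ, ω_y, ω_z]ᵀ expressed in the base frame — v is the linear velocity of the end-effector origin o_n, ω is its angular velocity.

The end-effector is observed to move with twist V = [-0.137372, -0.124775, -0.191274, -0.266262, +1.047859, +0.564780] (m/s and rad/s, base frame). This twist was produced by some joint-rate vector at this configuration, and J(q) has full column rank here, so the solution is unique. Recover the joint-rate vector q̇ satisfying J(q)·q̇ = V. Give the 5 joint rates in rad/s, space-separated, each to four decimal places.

0.0080 -0.6680 -0.3240 0.8050 -0.6810

o_n = [-0.4134, 0.5490, 0.0474]
J₁: ẑ×o_n = [-0.5490, -0.4134, 0.0000], ω = ẑ
J2: z=[0.8387, -0.5446, 0.0000] o=[0.1035, 0.1593, 0.2700] → [0.1212, 0.1867, 0.0453, 0.8387, -0.5446, 0.0000]
J3: z=[0.4233, 0.6518, -0.6293] o=[0.1823, 0.2807, 0.4487] → [-0.0928, 0.5448, 0.5018, 0.4233, 0.6518, -0.6293]
J4: z=[-0.2003, 0.7447, 0.6366] o=[-0.4042, 0.5056, 0.0012] → [0.0068, 0.0034, -0.0018, -0.2003, 0.7447, 0.6366]
J5: z=[-0.8698, -0.4342, 0.2343] o=[-0.3505, 0.5752, 0.3293] → [0.1286, -0.2599, -0.0045, -0.8698, -0.4342, 0.2343]
q̇ = J⁺·V = [0.0080, -0.6680, -0.3240, 0.8050, -0.6810]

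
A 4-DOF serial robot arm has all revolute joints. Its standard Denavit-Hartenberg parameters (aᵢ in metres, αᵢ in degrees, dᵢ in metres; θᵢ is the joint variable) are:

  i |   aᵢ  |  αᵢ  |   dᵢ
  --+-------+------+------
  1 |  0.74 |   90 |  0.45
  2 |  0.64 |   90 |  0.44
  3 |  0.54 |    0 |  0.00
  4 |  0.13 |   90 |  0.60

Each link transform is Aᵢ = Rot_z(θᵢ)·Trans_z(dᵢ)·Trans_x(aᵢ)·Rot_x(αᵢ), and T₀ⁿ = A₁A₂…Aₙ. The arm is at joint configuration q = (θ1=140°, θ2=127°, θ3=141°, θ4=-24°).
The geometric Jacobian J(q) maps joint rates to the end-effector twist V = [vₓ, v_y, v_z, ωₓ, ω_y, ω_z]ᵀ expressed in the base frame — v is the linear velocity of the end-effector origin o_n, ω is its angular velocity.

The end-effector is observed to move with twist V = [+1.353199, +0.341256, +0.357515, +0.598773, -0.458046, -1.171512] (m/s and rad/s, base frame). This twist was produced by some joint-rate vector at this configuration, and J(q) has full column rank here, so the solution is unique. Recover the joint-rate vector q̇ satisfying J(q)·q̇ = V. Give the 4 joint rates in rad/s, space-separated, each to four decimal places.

-0.6040 0.0340 -0.9480 0.0050

o_n = [-0.2839, 1.4074, 0.9399]
J₁: ẑ×o_n = [-1.4074, -0.2839, 0.0000], ω = ẑ
J2: z=[0.6428, 0.7660, 0.0000] o=[-0.5669, 0.4757, 0.4500] → [0.3753, -0.3149, 0.3821, 0.6428, 0.7660, 0.0000]
J3: z=[-0.6118, 0.5134, 0.6018] o=[0.0110, 0.5651, 0.9611] → [-0.5178, -0.1904, -0.3639, -0.6118, 0.5134, 0.6018]
J4: z=[-0.6118, 0.5134, 0.6018] o=[0.0360, 0.9878, 0.6260] → [-0.0913, -0.0004, -0.0925, -0.6118, 0.5134, 0.6018]
q̇ = J⁺·V = [-0.6040, 0.0340, -0.9480, 0.0050]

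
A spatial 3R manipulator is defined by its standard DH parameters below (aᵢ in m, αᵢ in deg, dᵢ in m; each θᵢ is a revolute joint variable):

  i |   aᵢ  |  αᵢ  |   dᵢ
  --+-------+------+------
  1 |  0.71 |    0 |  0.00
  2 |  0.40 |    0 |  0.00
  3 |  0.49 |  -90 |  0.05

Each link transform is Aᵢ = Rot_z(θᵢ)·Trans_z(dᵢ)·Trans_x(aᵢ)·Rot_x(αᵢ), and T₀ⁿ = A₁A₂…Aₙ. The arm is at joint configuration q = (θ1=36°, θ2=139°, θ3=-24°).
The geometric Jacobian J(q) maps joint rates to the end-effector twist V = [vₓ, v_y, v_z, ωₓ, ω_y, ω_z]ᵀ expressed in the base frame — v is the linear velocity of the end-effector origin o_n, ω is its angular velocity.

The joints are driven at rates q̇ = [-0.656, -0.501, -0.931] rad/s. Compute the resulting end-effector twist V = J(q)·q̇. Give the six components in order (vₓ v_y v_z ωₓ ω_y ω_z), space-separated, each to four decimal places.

0.8101 0.9791 0.0000 0.0000 0.0000 -2.0880

o_n = [-0.2526, 0.6897, 0.0500]
J₁: ẑ×o_n = [-0.6897, -0.2526, 0.0000], ω = ẑ
J2: z=[0.0000, 0.0000, 1.0000] o=[0.5744, 0.4173, 0.0000] → [-0.2724, -0.8270, 0.0000, 0.0000, 0.0000, 1.0000]
J3: z=[0.0000, 0.0000, 1.0000] o=[0.1759, 0.4522, 0.0000] → [-0.2376, -0.4286, 0.0000, 0.0000, 0.0000, 1.0000]
V = J·q̇ = [0.8101, 0.9791, 0.0000, 0.0000, 0.0000, -2.0880]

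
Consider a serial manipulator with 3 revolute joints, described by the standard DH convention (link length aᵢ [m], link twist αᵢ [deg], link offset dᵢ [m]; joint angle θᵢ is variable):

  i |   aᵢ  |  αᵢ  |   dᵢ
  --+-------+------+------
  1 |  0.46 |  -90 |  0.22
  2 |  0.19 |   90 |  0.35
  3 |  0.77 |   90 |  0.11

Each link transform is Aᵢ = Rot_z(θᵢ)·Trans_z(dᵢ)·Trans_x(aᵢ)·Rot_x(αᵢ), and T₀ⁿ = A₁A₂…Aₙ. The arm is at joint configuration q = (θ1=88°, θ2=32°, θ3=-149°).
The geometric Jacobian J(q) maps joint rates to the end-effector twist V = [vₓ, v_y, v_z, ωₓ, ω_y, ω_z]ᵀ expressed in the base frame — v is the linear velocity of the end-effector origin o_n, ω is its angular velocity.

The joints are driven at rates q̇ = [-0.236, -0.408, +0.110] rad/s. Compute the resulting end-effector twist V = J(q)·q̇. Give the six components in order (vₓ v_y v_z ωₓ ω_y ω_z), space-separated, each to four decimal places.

o_n = [0.0507, 0.1180, 0.5624]
J₁: ẑ×o_n = [-0.1180, 0.0507, 0.0000], ω = ẑ
J2: z=[-0.9994, 0.0349, 0.0000] o=[0.0161, 0.4597, 0.2200] → [0.0119, 0.3421, 0.3403, -0.9994, 0.0349, 0.0000]
J3: z=[0.0185, 0.5296, 0.8480] o=[-0.3281, 0.6330, 0.1193] → [0.6714, 0.3131, -0.2102, 0.0185, 0.5296, 0.8480]
V = J·q̇ = [0.0968, -0.1171, -0.1620, 0.4098, 0.0440, -0.1427]

0.0968 -0.1171 -0.1620 0.4098 0.0440 -0.1427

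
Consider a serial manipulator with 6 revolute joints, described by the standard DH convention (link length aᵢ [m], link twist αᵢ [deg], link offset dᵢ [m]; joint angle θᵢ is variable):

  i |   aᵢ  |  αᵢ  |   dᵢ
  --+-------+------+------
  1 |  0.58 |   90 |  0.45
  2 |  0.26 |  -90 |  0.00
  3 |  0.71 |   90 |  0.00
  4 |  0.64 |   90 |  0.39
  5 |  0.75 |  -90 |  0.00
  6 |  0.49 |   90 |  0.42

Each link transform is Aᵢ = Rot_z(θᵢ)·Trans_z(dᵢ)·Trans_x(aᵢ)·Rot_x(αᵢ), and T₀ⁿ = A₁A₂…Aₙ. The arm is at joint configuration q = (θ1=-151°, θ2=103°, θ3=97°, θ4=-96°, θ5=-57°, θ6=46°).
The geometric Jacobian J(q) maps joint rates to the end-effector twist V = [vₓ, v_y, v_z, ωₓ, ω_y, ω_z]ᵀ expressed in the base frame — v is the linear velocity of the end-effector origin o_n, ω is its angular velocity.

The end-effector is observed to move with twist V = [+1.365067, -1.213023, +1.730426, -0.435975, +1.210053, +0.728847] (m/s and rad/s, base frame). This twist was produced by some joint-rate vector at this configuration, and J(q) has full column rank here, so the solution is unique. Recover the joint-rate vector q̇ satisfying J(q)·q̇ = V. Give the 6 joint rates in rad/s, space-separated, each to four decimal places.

0.8240 0.7740 0.0270 -0.0140 0.5040 -0.1700

o_n = [-1.4979, -1.8045, 0.6742]
J₁: ẑ×o_n = [1.8045, -1.4979, 0.0000], ω = ẑ
J2: z=[-0.4848, 0.8746, 0.0000] o=[-0.5073, -0.2812, 0.4500] → [0.1961, 0.1087, 1.6050, -0.4848, 0.8746, 0.0000]
J3: z=[0.8522, 0.4724, -0.2250] o=[-0.4561, -0.2528, 0.7033] → [-0.3628, 0.2592, -0.8302, 0.8522, 0.4724, -0.2250]
J4: z=[0.2544, 0.0017, 0.9671] o=[-0.1315, -0.8786, 0.6190] → [0.8955, -1.3355, -0.2332, 0.2544, 0.0017, 0.9671]
J5: z=[-0.3656, 0.9259, 0.0946] o=[-0.6053, -1.1197, 1.1473] → [-0.3733, -0.2574, 1.0769, -0.3656, 0.9259, 0.0946]
J6: z=[-0.6123, -0.3158, 0.7248] o=[-1.1310, -1.2750, 0.6355] → [0.3715, -0.2422, 0.2084, -0.6123, -0.3158, 0.7248]
q̇ = J⁺·V = [0.8240, 0.7740, 0.0270, -0.0140, 0.5040, -0.1700]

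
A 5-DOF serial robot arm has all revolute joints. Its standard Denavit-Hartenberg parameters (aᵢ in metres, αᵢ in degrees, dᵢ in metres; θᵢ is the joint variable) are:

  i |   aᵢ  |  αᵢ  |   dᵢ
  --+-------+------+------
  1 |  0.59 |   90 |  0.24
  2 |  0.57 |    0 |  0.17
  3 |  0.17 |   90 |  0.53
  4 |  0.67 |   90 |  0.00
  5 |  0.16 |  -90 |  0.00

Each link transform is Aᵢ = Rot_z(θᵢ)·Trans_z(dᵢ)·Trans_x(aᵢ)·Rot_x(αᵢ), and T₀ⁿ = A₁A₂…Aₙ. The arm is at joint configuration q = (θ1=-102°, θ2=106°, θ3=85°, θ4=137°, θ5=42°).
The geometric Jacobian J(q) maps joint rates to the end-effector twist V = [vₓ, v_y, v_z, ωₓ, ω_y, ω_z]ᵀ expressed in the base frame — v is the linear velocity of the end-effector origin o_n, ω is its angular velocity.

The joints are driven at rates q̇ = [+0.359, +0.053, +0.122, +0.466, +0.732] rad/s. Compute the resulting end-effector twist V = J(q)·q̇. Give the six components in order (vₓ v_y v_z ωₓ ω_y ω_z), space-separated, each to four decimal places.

0.4847 -0.6721 0.1804 -0.5745 0.7140 0.7212

o_n = [-1.3798, -0.5368, 0.9707]
J₁: ẑ×o_n = [0.5368, -1.3798, 0.0000], ω = ẑ
J2: z=[-0.9781, 0.2079, 0.0000] o=[-0.1227, -0.5771, 0.2400] → [0.1519, 0.7147, 0.2219, -0.9781, 0.2079, 0.0000]
J3: z=[-0.9781, 0.2079, 0.0000] o=[-0.2563, -0.3881, 0.7879] → [0.0380, 0.1788, 0.3791, -0.9781, 0.2079, 0.0000]
J4: z=[0.0397, 0.1866, 0.9816] o=[-0.7400, -0.1147, 0.7555] → [0.4546, -0.6366, 0.1027, 0.0397, 0.1866, 0.9816]
J5: z=[-0.5762, 0.8069, -0.1301] o=[-1.2870, -0.4901, 0.8490] → [0.0921, 0.0822, 0.1018, -0.5762, 0.8069, -0.1301]
V = J·q̇ = [0.4847, -0.6721, 0.1804, -0.5745, 0.7140, 0.7212]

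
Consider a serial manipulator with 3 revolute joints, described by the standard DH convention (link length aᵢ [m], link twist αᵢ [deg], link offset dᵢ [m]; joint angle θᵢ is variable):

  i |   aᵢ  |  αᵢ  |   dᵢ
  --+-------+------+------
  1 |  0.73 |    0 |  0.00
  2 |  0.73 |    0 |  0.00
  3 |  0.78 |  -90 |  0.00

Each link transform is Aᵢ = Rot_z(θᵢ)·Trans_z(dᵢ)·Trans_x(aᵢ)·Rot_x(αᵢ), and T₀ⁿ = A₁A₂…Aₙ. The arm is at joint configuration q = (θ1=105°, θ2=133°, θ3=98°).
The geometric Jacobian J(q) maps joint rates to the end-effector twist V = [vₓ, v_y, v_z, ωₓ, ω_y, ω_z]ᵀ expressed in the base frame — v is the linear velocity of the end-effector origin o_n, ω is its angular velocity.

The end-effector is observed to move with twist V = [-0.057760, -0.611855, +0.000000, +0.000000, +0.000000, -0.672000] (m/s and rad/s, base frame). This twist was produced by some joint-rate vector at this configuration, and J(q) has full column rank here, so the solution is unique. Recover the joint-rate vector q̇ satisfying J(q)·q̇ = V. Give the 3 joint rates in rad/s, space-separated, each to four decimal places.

0.0570 0.2590 -0.9880

o_n = [0.1368, -0.2312, 0.0000]
J₁: ẑ×o_n = [0.2312, 0.1368, -0.0000], ω = ẑ
J2: z=[0.0000, 0.0000, 1.0000] o=[-0.1889, 0.7051, 0.0000] → [0.9363, 0.3257, -0.0000, 0.0000, 0.0000, 1.0000]
J3: z=[0.0000, 0.0000, 1.0000] o=[-0.5758, 0.0861, 0.0000] → [0.3173, 0.7126, -0.0000, 0.0000, 0.0000, 1.0000]
q̇ = J⁺·V = [0.0570, 0.2590, -0.9880]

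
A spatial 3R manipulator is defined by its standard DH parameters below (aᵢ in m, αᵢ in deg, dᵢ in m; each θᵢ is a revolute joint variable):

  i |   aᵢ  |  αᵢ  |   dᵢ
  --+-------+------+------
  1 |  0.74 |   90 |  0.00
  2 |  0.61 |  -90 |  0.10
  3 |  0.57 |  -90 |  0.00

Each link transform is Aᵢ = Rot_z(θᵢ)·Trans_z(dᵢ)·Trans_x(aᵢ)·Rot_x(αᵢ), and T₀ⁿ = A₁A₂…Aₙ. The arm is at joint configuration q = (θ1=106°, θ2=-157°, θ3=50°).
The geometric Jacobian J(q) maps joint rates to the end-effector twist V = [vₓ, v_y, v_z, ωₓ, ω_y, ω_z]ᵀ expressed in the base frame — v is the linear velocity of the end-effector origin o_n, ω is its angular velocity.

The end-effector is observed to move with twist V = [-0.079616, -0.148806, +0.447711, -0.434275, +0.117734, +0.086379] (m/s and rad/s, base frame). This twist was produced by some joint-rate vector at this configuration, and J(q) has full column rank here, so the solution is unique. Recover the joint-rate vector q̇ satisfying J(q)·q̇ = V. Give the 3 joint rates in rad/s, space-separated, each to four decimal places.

o_n = [-0.2798, -0.2454, -0.3815]
J₁: ẑ×o_n = [0.2454, -0.2798, 0.0000], ω = ẑ
J2: z=[0.9613, 0.2756, 0.0000] o=[-0.2040, 0.7113, 0.0000] → [-0.1052, 0.3667, -0.8988, 0.9613, 0.2756, 0.0000]
J3: z=[-0.1077, 0.3756, -0.9205] o=[0.0469, 0.1991, -0.2383] → [-0.4630, 0.2854, 0.1706, -0.1077, 0.3756, -0.9205]
q̇ = J⁺·V = [0.6350, -0.3850, 0.5960]

0.6350 -0.3850 0.5960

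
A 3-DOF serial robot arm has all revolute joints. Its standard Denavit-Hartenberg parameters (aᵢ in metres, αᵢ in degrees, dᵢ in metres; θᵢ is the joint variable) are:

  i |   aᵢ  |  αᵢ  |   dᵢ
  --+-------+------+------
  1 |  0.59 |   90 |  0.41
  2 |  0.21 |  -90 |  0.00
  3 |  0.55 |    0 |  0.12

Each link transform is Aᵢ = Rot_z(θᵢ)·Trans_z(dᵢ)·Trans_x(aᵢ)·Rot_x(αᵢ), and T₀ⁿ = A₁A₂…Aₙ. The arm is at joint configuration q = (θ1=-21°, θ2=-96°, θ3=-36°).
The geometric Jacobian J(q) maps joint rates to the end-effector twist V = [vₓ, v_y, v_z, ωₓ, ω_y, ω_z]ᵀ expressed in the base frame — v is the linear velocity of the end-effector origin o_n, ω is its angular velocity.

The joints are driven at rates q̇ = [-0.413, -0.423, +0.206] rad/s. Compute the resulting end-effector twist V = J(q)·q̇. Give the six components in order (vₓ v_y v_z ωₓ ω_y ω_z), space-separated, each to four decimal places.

o_n = [0.4825, -0.5315, -0.2539]
J₁: ẑ×o_n = [0.5315, 0.4825, -0.0000], ω = ẑ
J2: z=[-0.3584, -0.9336, 0.0000] o=[0.5508, -0.2114, 0.4100] → [0.6198, -0.2379, 0.0509, -0.3584, -0.9336, 0.0000]
J3: z=[0.9285, -0.3564, -0.1045] o=[0.5303, -0.2036, 0.2012] → [0.1279, 0.4275, -0.3215, 0.9285, -0.3564, -0.1045]
V = J·q̇ = [-0.4553, -0.0105, -0.0878, 0.3429, 0.3215, -0.4345]

-0.4553 -0.0105 -0.0878 0.3429 0.3215 -0.4345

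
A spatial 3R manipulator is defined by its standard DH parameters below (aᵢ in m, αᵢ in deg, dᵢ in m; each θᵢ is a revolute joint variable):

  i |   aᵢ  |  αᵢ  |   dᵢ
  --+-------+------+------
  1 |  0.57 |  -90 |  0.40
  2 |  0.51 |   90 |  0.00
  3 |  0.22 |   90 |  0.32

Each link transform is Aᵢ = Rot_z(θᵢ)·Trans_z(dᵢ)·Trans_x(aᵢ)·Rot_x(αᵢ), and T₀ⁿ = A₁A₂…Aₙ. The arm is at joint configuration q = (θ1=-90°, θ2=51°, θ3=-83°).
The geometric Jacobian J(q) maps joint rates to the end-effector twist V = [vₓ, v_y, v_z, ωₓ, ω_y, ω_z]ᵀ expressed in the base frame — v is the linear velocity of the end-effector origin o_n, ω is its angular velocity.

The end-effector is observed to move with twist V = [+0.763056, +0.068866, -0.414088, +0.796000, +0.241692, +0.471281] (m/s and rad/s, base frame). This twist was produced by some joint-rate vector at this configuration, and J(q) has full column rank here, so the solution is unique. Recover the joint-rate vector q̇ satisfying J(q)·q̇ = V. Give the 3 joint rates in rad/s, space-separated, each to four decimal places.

o_n = [-0.2184, -1.1565, 0.1842]
J₁: ẑ×o_n = [1.1565, -0.2184, 0.0000], ω = ẑ
J2: z=[1.0000, 0.0000, 0.0000] o=[0.0000, -0.5700, 0.4000] → [0.0000, 0.2158, -0.5865, 1.0000, 0.0000, 0.0000]
J3: z=[0.0000, -0.7771, 0.6293] o=[0.0000, -0.8910, 0.0037] → [0.0268, -0.1374, -0.1697, 0.0000, -0.7771, 0.6293]
q̇ = J⁺·V = [0.6670, 0.7960, -0.3110]

0.6670 0.7960 -0.3110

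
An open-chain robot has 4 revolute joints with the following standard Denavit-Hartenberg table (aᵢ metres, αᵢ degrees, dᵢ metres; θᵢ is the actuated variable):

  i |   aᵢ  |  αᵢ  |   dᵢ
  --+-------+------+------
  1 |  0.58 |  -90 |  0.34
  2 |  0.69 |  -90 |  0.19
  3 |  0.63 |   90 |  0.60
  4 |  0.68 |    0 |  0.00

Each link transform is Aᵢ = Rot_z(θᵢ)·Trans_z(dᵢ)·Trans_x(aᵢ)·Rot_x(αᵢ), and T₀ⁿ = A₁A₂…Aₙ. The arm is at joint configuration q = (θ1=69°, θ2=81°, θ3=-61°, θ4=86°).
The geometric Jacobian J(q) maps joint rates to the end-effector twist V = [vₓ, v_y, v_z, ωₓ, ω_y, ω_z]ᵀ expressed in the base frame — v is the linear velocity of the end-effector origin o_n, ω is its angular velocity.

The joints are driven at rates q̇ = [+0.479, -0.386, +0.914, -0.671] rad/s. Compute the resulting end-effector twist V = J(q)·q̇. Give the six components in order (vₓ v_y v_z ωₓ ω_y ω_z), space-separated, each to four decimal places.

0.2291 0.1706 -1.1737 0.3734 -1.0120 -0.2436

o_n = [-0.9181, -0.2081, -0.8659]
J₁: ẑ×o_n = [0.2081, -0.9181, 0.0000], ω = ẑ
J2: z=[-0.9336, 0.3584, 0.0000] o=[0.2079, 0.5415, 0.3400] → [-0.4321, -1.1258, 1.1033, -0.9336, 0.3584, 0.0000]
J3: z=[-0.3540, -0.9221, -0.1564] o=[0.0692, 0.7103, -0.3415] → [0.3398, -0.0312, -0.5852, -0.3540, -0.9221, -0.1564]
J4: z=[-0.5016, 0.0460, 0.8639] o=[-0.6405, 0.3992, -0.7370] → [0.5187, -0.3044, 0.3174, -0.5016, 0.0460, 0.8639]
V = J·q̇ = [0.2291, 0.1706, -1.1737, 0.3734, -1.0120, -0.2436]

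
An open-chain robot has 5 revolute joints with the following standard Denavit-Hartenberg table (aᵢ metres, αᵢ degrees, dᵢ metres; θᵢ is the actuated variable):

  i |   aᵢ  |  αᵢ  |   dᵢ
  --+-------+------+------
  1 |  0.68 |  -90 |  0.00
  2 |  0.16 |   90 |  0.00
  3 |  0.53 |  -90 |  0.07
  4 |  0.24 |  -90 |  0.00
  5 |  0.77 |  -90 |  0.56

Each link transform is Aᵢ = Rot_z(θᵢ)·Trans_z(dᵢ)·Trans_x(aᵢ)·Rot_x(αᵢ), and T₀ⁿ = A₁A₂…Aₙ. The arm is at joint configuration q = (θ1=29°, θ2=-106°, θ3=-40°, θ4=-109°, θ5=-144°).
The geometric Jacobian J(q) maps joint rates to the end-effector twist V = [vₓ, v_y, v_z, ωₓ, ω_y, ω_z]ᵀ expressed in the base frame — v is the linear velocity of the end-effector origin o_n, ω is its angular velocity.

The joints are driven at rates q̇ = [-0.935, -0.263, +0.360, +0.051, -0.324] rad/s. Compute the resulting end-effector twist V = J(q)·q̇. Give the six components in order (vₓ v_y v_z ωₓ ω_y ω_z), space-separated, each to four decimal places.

-0.4491 -0.4005 0.0238 -0.1522 -0.1153 -1.1992

o_n = [0.5606, -0.1631, 1.3357]
J₁: ẑ×o_n = [0.1631, 0.5606, -0.0000], ω = ẑ
J2: z=[-0.4848, 0.8746, 0.0000] o=[0.5947, 0.3297, 0.0000] → [1.1682, 0.6476, 0.2688, -0.4848, 0.8746, 0.0000]
J3: z=[-0.8407, -0.4660, -0.2756] o=[0.5562, 0.3083, 0.1538] → [-0.6807, 0.9924, 0.3984, -0.8407, -0.4660, -0.2756]
J4: z=[-0.5263, 0.5841, 0.6179] o=[0.5646, -0.0766, 0.5248] → [0.5272, 0.4243, 0.0479, -0.5263, 0.5841, 0.6179]
J5: z=[-0.1537, -0.7801, 0.6065] o=[0.3639, -0.1304, 0.4047] → [-0.7064, 0.2624, 0.1584, -0.1537, -0.7801, 0.6065]
V = J·q̇ = [-0.4491, -0.4005, 0.0238, -0.1522, -0.1153, -1.1992]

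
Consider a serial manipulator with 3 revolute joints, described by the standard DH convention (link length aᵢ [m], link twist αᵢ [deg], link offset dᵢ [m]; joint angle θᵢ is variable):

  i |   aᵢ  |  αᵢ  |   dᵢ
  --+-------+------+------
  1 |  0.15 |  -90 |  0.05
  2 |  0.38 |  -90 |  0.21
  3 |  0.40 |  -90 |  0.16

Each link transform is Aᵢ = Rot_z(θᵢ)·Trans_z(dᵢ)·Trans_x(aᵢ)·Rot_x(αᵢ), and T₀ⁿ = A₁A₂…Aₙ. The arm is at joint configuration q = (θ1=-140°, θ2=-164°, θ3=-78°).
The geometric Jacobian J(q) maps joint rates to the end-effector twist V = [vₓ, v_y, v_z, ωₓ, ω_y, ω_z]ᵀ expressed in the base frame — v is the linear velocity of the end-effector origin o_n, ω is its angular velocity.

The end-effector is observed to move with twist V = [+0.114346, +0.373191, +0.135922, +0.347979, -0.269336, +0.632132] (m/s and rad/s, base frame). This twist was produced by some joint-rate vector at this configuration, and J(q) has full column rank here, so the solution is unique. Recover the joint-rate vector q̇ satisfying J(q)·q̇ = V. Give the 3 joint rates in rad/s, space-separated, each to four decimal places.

o_n = [0.5789, -0.2992, 0.3315]
J₁: ẑ×o_n = [0.2992, 0.5789, -0.0000], ω = ẑ
J2: z=[0.6428, -0.7660, 0.0000] o=[-0.1149, -0.0964, 0.0500] → [-0.2156, -0.1809, 0.4011, 0.6428, -0.7660, 0.0000]
J3: z=[-0.2112, -0.1772, 0.9613] o=[0.2999, -0.0225, 0.1547] → [0.2347, 0.3055, 0.1078, -0.2112, -0.1772, 0.9613]
q̇ = J⁺·V = [0.9580, 0.4300, -0.3390]

0.9580 0.4300 -0.3390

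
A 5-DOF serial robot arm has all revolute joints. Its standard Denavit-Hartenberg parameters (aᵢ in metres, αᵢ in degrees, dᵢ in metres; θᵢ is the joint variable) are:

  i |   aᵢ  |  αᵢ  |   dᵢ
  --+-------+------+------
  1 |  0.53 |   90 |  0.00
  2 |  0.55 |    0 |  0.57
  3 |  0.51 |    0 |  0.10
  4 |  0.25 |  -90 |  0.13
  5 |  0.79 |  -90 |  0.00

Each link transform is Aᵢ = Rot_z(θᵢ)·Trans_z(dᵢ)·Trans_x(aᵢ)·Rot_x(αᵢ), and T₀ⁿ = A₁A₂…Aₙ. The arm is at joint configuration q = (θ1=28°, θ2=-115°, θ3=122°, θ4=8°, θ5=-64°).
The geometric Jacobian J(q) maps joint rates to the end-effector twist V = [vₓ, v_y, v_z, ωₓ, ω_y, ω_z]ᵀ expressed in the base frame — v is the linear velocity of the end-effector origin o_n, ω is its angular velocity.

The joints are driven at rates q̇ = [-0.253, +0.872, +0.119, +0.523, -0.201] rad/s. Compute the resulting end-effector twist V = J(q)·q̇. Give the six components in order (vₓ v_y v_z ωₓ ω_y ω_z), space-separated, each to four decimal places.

-0.1394 -0.5483 1.1341 0.7567 -1.3124 -0.4472

o_n = [1.9272, -0.6855, -0.2820]
J₁: ẑ×o_n = [0.6855, 1.9272, -0.0000], ω = ẑ
J2: z=[0.4695, -0.8829, 0.0000] o=[0.4680, 0.2488, 0.0000] → [0.2490, 0.1324, 0.8498, 0.4695, -0.8829, 0.0000]
J3: z=[0.4695, -0.8829, 0.0000] o=[0.5303, -0.3636, -0.4985] → [-0.1911, -0.1016, 1.0822, 0.4695, -0.8829, 0.0000]
J4: z=[0.4695, -0.8829, 0.0000] o=[1.0242, -0.2142, -0.4363] → [-0.1363, -0.0725, 0.5760, 0.4695, -0.8829, 0.0000]
J5: z=[-0.2285, -0.1215, 0.9659] o=[1.2985, -0.2156, -0.3716] → [0.4430, 0.6278, 0.1838, -0.2285, -0.1215, 0.9659]
V = J·q̇ = [-0.1394, -0.5483, 1.1341, 0.7567, -1.3124, -0.4472]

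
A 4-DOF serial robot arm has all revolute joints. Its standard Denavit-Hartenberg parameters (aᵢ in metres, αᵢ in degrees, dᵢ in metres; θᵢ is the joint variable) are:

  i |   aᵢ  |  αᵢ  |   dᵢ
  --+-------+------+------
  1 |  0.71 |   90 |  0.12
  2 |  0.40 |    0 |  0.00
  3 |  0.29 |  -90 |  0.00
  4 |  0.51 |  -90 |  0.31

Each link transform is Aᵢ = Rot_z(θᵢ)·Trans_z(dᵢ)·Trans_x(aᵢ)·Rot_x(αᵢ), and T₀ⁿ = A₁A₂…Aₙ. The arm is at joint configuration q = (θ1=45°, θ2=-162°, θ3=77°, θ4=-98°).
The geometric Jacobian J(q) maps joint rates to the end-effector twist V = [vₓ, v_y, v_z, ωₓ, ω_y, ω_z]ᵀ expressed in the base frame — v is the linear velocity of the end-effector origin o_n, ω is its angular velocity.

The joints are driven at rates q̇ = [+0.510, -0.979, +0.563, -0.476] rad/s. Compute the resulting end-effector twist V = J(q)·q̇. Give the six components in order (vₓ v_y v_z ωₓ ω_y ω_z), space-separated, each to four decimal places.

o_n = [0.8220, 0.1078, -0.1948]
J₁: ẑ×o_n = [-0.1078, 0.8220, 0.0000], ω = ẑ
J2: z=[0.7071, -0.7071, 0.0000] o=[0.5020, 0.5020, 0.1200] → [0.2226, 0.2226, -0.0525, 0.7071, -0.7071, 0.0000]
J3: z=[0.7071, -0.7071, 0.0000] o=[0.2330, 0.2330, -0.0036] → [0.1352, 0.1352, 0.3279, 0.7071, -0.7071, 0.0000]
J4: z=[0.7044, 0.7044, 0.0872] o=[0.2509, 0.2509, -0.2925] → [0.0813, -0.0191, -0.5031, 0.7044, 0.7044, 0.0872]
V = J·q̇ = [-0.2355, 0.2865, 0.4755, -0.6295, -0.0411, 0.4685]

-0.2355 0.2865 0.4755 -0.6295 -0.0411 0.4685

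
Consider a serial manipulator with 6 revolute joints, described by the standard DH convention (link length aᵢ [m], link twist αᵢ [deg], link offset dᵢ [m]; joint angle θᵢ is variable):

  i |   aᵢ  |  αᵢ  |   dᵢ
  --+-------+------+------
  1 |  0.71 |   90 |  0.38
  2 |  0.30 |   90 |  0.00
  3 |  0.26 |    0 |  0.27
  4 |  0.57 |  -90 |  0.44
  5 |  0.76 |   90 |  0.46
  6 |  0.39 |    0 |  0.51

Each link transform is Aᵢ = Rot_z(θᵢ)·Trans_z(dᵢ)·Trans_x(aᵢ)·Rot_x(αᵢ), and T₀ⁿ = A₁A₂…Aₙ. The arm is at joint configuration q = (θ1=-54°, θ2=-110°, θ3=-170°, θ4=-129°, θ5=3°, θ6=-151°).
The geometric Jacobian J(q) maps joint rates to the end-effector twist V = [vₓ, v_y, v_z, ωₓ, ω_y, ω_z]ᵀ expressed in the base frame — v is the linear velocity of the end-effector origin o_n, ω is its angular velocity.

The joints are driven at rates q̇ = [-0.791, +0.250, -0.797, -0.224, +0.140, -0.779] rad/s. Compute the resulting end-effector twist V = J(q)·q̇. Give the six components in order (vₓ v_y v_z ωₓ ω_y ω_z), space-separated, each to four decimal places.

-0.2607 1.0494 -1.0152 0.7939 -1.5728 -1.2726

o_n = [-1.0921, -0.1538, 0.5085]
J₁: ẑ×o_n = [0.1538, -1.0921, 0.0000], ω = ẑ
J2: z=[-0.8090, -0.5878, 0.0000] o=[0.4173, -0.5744, 0.3800] → [-0.0755, 0.1039, -1.2275, -0.8090, -0.5878, 0.0000]
J3: z=[-0.5523, 0.7602, 0.3420] o=[0.3570, -0.4914, 0.0981] → [0.1965, -0.2690, 0.9152, -0.5523, 0.7602, 0.3420]
J4: z=[-0.5523, 0.7602, 0.3420] o=[0.2959, -0.3304, 0.4310] → [-0.0015, -0.4319, 0.9576, -0.5523, 0.7602, 0.3420]
J5: z=[-0.2164, -0.5270, 0.8219] o=[-0.4060, -0.2125, 0.3219] → [-0.1466, -0.5235, -0.3742, -0.2164, -0.5270, 0.8219]
J6: z=[-0.5937, 0.7393, 0.3177] o=[-1.0946, -0.7735, 0.3406] → [-0.0727, 0.1005, -0.3697, -0.5937, 0.7393, 0.3177]
V = J·q̇ = [-0.2607, 1.0494, -1.0152, 0.7939, -1.5728, -1.2726]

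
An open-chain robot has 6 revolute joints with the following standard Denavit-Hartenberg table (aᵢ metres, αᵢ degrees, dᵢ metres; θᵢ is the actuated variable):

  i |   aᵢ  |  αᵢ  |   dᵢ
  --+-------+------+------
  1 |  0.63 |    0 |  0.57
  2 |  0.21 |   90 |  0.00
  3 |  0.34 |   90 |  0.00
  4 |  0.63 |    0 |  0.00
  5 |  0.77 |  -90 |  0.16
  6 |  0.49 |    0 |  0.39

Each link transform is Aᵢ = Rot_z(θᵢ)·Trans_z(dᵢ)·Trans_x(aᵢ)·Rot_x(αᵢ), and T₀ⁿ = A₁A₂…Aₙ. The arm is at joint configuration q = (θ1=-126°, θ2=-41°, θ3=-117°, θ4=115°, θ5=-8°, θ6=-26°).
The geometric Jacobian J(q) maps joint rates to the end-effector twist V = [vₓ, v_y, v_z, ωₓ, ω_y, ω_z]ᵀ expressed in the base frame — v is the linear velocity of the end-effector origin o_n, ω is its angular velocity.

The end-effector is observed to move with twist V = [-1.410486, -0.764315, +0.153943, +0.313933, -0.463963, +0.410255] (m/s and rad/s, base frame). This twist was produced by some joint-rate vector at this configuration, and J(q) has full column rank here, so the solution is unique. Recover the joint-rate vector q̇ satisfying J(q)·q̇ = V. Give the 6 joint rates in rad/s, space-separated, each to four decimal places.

0.3240 0.5170 -0.6680 0.1420 -0.1580 -0.4970

o_n = [-0.9016, 1.0246, 1.3221]
J₁: ẑ×o_n = [-1.0246, -0.9016, 0.0000], ω = ẑ
J2: z=[0.0000, 0.0000, 1.0000] o=[-0.3703, -0.5097, 0.5700] → [-1.5343, -0.5313, 0.0000, 0.0000, 0.0000, 1.0000]
J3: z=[-0.2250, 0.9744, 0.0000] o=[-0.5749, -0.5569, 0.5700] → [0.7328, 0.1692, -0.0375, -0.2250, 0.9744, 0.0000]
J4: z=[0.8682, 0.2004, 0.4540] o=[-0.4245, -0.5222, 0.2671] → [-0.4908, -1.1325, 1.4385, 0.8682, 0.2004, 0.4540]
J5: z=[0.8682, 0.2004, 0.4540] o=[-0.6707, 0.0070, 0.5043] → [-0.2981, -0.8148, 0.9298, 0.8682, 0.2004, 0.4540]
J6: z=[-0.3573, -0.3825, 0.8521] o=[-0.7971, 0.7335, 0.7775] → [-0.4563, 0.1055, -0.1440, -0.3573, -0.3825, 0.8521]
q̇ = J⁺·V = [0.3240, 0.5170, -0.6680, 0.1420, -0.1580, -0.4970]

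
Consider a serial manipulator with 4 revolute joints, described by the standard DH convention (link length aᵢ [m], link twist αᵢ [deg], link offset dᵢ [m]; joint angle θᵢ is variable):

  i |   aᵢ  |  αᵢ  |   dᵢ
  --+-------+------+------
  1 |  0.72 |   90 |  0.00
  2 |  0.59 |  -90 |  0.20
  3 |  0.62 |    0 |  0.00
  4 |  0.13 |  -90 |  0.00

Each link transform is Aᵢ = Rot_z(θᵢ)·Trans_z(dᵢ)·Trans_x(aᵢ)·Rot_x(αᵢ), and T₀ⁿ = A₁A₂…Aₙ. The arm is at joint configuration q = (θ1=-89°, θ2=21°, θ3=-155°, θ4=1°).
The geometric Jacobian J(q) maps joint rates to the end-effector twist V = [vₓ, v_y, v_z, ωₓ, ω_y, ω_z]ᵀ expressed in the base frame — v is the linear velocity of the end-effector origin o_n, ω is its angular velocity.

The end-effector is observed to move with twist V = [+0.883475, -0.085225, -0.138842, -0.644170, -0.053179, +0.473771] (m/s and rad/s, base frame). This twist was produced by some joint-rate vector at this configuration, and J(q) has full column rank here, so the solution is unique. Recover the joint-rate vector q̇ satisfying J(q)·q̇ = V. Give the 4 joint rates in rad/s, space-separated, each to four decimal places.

o_n = [-0.5078, -0.6461, -0.0318]
J₁: ẑ×o_n = [0.6461, -0.5078, 0.0000], ω = ẑ
J2: z=[-0.9998, -0.0175, 0.0000] o=[0.0126, -0.7199, 0.0000] → [0.0006, -0.0318, -0.0829, -0.9998, -0.0175, 0.0000]
J3: z=[-0.0063, 0.3583, 0.9336] o=[-0.1778, -1.2741, 0.2114] → [-0.6735, -0.3096, 0.1143, -0.0063, 0.3583, 0.9336]
J4: z=[-0.0063, 0.3583, 0.9336] o=[-0.4489, -0.7542, 0.0101] → [-0.1159, -0.0552, 0.0204, -0.0063, 0.3583, 0.9336]
q̇ = J⁺·V = [0.5830, 0.6450, -0.8840, 0.7670]

0.5830 0.6450 -0.8840 0.7670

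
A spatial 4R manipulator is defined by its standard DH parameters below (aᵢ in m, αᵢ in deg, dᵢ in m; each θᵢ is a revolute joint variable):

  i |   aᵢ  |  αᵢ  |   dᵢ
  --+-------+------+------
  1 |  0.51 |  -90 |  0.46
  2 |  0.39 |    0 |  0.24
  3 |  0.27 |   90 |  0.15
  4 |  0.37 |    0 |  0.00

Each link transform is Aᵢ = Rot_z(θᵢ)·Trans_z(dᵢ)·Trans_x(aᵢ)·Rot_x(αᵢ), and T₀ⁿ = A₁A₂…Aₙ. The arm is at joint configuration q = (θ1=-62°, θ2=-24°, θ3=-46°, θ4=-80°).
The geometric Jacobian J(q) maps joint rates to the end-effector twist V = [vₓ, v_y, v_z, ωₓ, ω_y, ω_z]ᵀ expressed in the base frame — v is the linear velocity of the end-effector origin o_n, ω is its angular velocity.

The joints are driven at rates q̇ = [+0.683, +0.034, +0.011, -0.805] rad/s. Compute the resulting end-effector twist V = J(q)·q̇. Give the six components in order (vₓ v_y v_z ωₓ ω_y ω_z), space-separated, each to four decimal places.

o_n = [0.4830, -0.8538, 0.9327]
J₁: ẑ×o_n = [0.8538, 0.4830, -0.0000], ω = ẑ
J2: z=[0.8829, 0.4695, 0.0000] o=[0.2394, -0.4503, 0.4600] → [0.2219, -0.4174, -0.4706, 0.8829, 0.4695, 0.0000]
J3: z=[0.8829, 0.4695, 0.0000] o=[0.6186, -0.6522, 0.6186] → [0.1475, -0.2773, -0.1143, 0.8829, 0.4695, 0.0000]
J4: z=[-0.4412, 0.8297, 0.3420] o=[0.7944, -0.6633, 0.8723] → [0.1152, -0.0799, 0.3424, -0.4412, 0.8297, 0.3420]
V = J·q̇ = [0.4995, 0.3769, -0.2929, 0.3949, -0.6468, 0.4077]

0.4995 0.3769 -0.2929 0.3949 -0.6468 0.4077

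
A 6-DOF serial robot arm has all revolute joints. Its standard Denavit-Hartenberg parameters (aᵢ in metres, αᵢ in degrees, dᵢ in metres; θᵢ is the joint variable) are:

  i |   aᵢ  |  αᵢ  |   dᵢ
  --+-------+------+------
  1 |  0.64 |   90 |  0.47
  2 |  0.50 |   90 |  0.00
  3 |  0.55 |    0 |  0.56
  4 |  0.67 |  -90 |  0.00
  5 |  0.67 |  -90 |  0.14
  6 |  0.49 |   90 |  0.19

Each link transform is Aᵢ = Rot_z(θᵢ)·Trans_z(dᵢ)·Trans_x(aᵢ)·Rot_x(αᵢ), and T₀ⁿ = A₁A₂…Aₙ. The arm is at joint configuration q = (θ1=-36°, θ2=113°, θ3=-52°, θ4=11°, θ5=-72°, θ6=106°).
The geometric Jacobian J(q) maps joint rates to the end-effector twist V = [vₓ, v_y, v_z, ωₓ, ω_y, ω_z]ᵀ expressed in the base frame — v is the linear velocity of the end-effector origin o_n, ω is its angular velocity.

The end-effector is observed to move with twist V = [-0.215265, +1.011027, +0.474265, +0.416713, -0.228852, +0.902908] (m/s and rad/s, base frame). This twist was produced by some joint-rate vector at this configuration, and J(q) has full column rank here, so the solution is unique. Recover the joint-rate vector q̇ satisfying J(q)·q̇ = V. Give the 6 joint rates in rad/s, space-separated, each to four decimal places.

0.9600 -0.3730 0.7110 -0.4240 0.0810 -0.4040

o_n = [1.6245, 0.4882, 2.1425]
J₁: ẑ×o_n = [-0.4882, 1.6245, 0.0000], ω = ẑ
J2: z=[-0.5878, -0.8090, 0.0000] o=[0.5178, -0.3762, 0.4700] → [-1.3531, 0.9831, 0.3873, -0.5878, -0.8090, 0.0000]
J3: z=[0.7447, -0.5411, 0.3907] o=[0.3597, -0.2613, 0.9303] → [-0.9488, -0.4086, 1.2425, 0.7447, -0.5411, 0.3907]
J4: z=[0.7447, -0.5411, 0.3907] o=[0.9245, -0.1359, 1.4608] → [-0.6127, -0.2342, 0.8435, 0.7447, -0.5411, 0.3907]
J5: z=[-0.6510, -0.4599, 0.6039] o=[1.0230, 0.3358, 1.9262] → [-0.1915, 0.5041, 0.1775, -0.6510, -0.4599, 0.6039]
J6: z=[-0.0903, 0.8368, 0.5400] o=[1.4368, 0.0724, 2.4036] → [-0.4429, 0.0778, -0.1946, -0.0903, 0.8368, 0.5400]
q̇ = J⁺·V = [0.9600, -0.3730, 0.7110, -0.4240, 0.0810, -0.4040]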